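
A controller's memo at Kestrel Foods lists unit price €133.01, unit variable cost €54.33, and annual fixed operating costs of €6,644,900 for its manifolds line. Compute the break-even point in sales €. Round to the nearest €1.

€11,233,327

CM per unit = €133.01 − €54.33 = €78.68; CM ratio = €78.68 / €133.01 = 0.5915.
Break-even sales = FC ÷ CM ratio = €6,644,900 × €133.01 / €78.68 = €11,233,327.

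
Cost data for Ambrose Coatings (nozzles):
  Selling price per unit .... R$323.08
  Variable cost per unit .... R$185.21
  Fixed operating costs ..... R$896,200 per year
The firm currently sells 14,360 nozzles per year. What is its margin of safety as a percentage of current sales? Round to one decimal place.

Unit CM = price − variable cost = R$323.08 − R$185.21 = R$137.87. Break-even units = R$896,200 ÷ R$137.87 = 6,500.33; break-even revenue = 6,500.33 × R$323.08 = R$2,100,125.45.
Actual sales revenue = 14,360 × R$323.08 = R$4,639,428.80.
Margin of safety = (R$4,639,428.80 − R$2,100,125.45) ÷ R$4,639,428.80 = 54.7%.

54.7%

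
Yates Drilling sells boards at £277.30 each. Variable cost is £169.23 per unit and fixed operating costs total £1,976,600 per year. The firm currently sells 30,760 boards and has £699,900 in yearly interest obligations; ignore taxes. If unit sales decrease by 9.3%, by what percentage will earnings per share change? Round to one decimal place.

Total contribution margin = 30,760 × £108.07 = £3,324,233.20.
EBIT = £3,324,233.20 − £1,976,600 = £1,347,633.20.
After interest of £699,900.00, pre-tax earnings = £647,733.20.
DCL = total CM / (EBIT − I) = £3,324,233.20 / £647,733.20 = 5.1321.
EPS therefore changes by 5.1321 × (-9.3%) = -47.7%.

-47.7%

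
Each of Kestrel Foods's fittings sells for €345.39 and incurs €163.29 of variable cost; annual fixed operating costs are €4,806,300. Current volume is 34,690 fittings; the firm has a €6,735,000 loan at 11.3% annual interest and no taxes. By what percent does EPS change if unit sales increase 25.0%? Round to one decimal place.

At 34,690 units, contribution = 34,690 × €182.10 = €6,317,049.00.
Subtracting fixed costs: EBIT = €6,317,049.00 − €4,806,300 = €1,510,749.00.
After interest of €761,055.00, pre-tax earnings = €749,694.00.
Degree of combined leverage = contribution ÷ (EBIT − I) = €6,317,049.00 ÷ €749,694.00 = 8.4262.
EPS therefore changes by 8.4262 × (+25.0%) = +210.7%.

+210.7%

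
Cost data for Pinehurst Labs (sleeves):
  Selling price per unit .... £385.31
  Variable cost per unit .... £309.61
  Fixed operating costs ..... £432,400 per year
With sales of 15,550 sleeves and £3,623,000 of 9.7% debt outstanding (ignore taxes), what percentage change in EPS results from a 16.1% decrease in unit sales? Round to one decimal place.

-48.2%

Contribution at this volume is 15,550 × £75.70 = £1,177,135.00.
Subtracting fixed costs: EBIT = £1,177,135.00 − £432,400 = £744,735.00.
After interest of £351,431.00, pre-tax earnings = £393,304.00.
Degree of combined leverage = contribution ÷ (EBIT − I) = £1,177,135.00 ÷ £393,304.00 = 2.9929.
EPS therefore changes by 2.9929 × (-16.1%) = -48.2%.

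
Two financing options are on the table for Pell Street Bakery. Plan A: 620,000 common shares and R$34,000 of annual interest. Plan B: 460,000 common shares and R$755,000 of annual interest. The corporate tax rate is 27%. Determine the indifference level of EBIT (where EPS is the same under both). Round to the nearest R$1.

R$2,827,875

At indifference, (EBIT − 34,000)(1 − t)/620,000 = (EBIT − 755,000)(1 − t)/460,000.
Cancelling (1 − t) and cross-multiplying: 460,000·(EBIT − 34,000) = 620,000·(EBIT − 755,000).
Solving, EBIT = (755,000·620,000 − 34,000·460,000) / (620,000 − 460,000) = 452,460,000,000 / 160,000 = 2,827,875.00.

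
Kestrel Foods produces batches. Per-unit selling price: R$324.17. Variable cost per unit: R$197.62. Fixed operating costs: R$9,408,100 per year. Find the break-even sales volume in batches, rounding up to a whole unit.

74,343 batches

Each unit contributes R$324.17 − R$197.62 = R$126.55.
Break-even Q = R$9,408,100 / R$126.55 = 74,342.95 → 74,343 batches.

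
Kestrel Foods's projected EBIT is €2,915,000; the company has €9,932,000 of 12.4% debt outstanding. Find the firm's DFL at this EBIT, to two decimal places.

1.73

Annual interest charges come to €1,231,568.00.
DFL = EBIT ÷ (EBIT − I) = €2,915,000 ÷ (€2,915,000 − €1,231,568.00) = €2,915,000 ÷ €1,683,432.00 = 1.7316.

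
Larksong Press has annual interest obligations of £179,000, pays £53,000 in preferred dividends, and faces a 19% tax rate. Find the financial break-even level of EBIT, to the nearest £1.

£244,432

Preferred dividends are paid after tax, so their pre-tax equivalent is £53,000 ÷ (1 − 0.19) = £65,432.10.
Financial break-even EBIT = interest + D_p ÷ (1 − t) = £179,000 + £65,432.10 = £244,432.10.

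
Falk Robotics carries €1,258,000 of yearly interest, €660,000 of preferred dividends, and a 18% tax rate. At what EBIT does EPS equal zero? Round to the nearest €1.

€2,062,878

Preferred dividends are paid after tax, so their pre-tax equivalent is €660,000 ÷ (1 − 0.18) = €804,878.05.
Financial break-even EBIT = interest + D_p ÷ (1 − t) = €1,258,000 + €804,878.05 = €2,062,878.05.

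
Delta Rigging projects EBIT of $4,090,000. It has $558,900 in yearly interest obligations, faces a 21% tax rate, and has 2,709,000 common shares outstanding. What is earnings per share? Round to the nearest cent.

$1.03

Interest = $558,900.00, so EBT = $4,090,000 − $558,900.00 = $3,531,100.00.
Net income = $3,531,100.00 × (1 − 0.21) = $2,789,569.00.
Per share: $2,789,569.00 / 2,709,000 shares = $1.03.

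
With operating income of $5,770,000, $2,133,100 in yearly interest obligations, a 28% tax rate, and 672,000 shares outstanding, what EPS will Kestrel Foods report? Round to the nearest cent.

Interest = $2,133,100.00, so EBT = $5,770,000 − $2,133,100.00 = $3,636,900.00.
After tax at 28%: net income = $3,636,900.00 × 0.72 = $2,618,568.00.
Per share: $2,618,568.00 / 672,000 shares = $3.90.

$3.90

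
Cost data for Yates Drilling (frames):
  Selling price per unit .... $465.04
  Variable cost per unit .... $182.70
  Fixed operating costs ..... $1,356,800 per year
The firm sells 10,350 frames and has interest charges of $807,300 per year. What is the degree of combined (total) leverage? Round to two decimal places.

3.85

At 10,350 units, contribution = 10,350 × $282.34 = $2,922,219.00.
Subtracting fixed costs: EBIT = $2,922,219.00 − $1,356,800 = $1,565,419.00. Interest = $807,300.00, so EBIT − I = $758,119.00.
Degree of total leverage = total CM / (EBIT − interest) = $2,922,219.00 / $758,119.00 = 3.8546.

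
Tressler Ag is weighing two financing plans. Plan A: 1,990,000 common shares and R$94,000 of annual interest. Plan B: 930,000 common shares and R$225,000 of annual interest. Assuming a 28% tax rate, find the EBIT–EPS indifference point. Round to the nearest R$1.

R$339,934

At indifference, (EBIT − 94,000)(1 − t)/1,990,000 = (EBIT − 225,000)(1 − t)/930,000.
Cancelling (1 − t) and cross-multiplying: 930,000·(EBIT − 94,000) = 1,990,000·(EBIT − 225,000).
EBIT × (1,990,000 − 930,000) = 225,000 × 1,990,000 − 94,000 × 930,000 = 360,330,000,000, so EBIT = 360,330,000,000 ÷ 1,060,000 = 339,933.96.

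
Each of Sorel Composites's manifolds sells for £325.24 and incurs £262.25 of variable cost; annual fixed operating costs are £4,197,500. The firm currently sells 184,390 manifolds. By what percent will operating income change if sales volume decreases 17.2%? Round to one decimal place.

Total contribution margin = 184,390 × £62.99 = £11,614,726.10.
EBIT = £11,614,726.10 − £4,197,500 = £7,417,226.10.
DOL = contribution ÷ EBIT = £11,614,726.10 ÷ £7,417,226.10 = 1.5659.
%ΔEBIT = DOL × %ΔSales = 1.5659 × -17.2% = -26.9%.

-26.9%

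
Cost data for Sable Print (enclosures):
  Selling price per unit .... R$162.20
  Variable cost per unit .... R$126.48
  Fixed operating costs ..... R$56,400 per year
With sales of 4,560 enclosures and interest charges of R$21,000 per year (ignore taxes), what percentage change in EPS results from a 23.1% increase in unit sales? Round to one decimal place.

At 4,560 units, contribution = 4,560 × R$35.72 = R$162,883.20.
EBIT = R$162,883.20 − R$56,400 = R$106,483.20.
Interest = R$21,000.00, so EBIT − I = R$85,483.20.
DCL = total CM / (EBIT − I) = R$162,883.20 / R$85,483.20 = 1.9054.
EPS therefore changes by 1.9054 × (+23.1%) = +44.0%.

+44.0%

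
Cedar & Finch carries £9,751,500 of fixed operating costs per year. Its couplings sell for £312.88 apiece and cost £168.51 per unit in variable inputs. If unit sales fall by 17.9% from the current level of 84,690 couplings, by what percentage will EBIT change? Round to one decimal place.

-88.4%

Contribution at this volume is 84,690 × £144.37 = £12,226,695.30.
EBIT = £12,226,695.30 − £9,751,500 = £2,475,195.30.
DOL = contribution ÷ EBIT = £12,226,695.30 ÷ £2,475,195.30 = 4.9397.
So EBIT moves 4.9397 × (-17.9%) = -88.4%.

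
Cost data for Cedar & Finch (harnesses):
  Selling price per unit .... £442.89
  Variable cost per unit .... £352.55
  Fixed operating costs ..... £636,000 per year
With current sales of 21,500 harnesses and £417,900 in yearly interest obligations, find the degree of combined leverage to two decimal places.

Contribution at this volume is 21,500 × £90.34 = £1,942,310.00.
Subtracting fixed costs: EBIT = £1,942,310.00 − £636,000 = £1,306,310.00. Interest = £417,900.00, so EBIT − I = £888,410.00.
DCL = contribution ÷ (EBIT − I) = £1,942,310.00 ÷ £888,410.00 = 2.1863.

2.19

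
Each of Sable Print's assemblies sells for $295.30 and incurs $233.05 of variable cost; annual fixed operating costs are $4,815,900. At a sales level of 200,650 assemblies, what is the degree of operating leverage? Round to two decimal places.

At 200,650 units, contribution = 200,650 × $62.25 = $12,490,462.50.
Operating income = contribution − fixed costs = $12,490,462.50 − $4,815,900 = $7,674,562.50.
DOL = contribution ÷ EBIT = $12,490,462.50 ÷ $7,674,562.50 = 1.6275.

1.63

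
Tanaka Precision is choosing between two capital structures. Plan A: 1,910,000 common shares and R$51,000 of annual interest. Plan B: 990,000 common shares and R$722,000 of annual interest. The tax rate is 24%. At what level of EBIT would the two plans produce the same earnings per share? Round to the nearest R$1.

Set EPS_A = EPS_B: (EBIT − R$51,000)(1 − 0.24) ÷ 1,910,000 = (EBIT − R$722,000)(1 − 0.24) ÷ 990,000.
Cancelling (1 − t) and cross-multiplying: 990,000·(EBIT − 51,000) = 1,910,000·(EBIT − 722,000).
EBIT × (1,910,000 − 990,000) = 722,000 × 1,910,000 − 51,000 × 990,000 = 1,328,530,000,000, so EBIT = 1,328,530,000,000 ÷ 920,000 = 1,444,054.35.

R$1,444,054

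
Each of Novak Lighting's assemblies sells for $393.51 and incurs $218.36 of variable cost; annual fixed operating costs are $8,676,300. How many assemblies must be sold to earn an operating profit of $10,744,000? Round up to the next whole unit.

Each unit contributes $393.51 − $218.36 = $175.15.
Required volume = (fixed costs + target profit) ÷ CM = ($8,676,300 + $10,744,000) ÷ $175.15 = 110,878.10, so 110,879 assemblies.

110,879 assemblies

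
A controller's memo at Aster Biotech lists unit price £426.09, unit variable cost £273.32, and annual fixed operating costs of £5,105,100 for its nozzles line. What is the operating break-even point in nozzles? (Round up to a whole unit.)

33,417 nozzles

Each unit contributes £426.09 − £273.32 = £152.77.
Units to break even: £5,105,100 ÷ £152.77 = 33,416.90, rounded up to 33,417.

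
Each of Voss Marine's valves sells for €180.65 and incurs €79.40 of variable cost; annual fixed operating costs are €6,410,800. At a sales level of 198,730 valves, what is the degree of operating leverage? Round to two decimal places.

At 198,730 units, contribution = 198,730 × €101.25 = €20,121,412.50.
Operating income = contribution − fixed costs = €20,121,412.50 − €6,410,800 = €13,710,612.50.
Degree of operating leverage = €20,121,412.50 / €13,710,612.50 = 1.4676.

1.47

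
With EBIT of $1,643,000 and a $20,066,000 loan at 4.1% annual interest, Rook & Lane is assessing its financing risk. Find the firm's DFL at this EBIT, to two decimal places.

Interest = $822,706.00.
DFL = EBIT ÷ (EBIT − I) = $1,643,000 ÷ ($1,643,000 − $822,706.00) = $1,643,000 ÷ $820,294.00 = 2.0029.

2.00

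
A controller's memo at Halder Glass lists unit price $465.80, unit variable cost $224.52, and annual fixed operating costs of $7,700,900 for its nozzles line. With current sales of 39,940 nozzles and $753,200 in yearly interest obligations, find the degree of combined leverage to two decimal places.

8.15

At 39,940 units, contribution = 39,940 × $241.28 = $9,636,723.20.
Operating income = contribution − fixed costs = $9,636,723.20 − $7,700,900 = $1,935,823.20. Interest = $753,200.00, so EBIT − I = $1,182,623.20.
Degree of total leverage = total CM / (EBIT − interest) = $9,636,723.20 / $1,182,623.20 = 8.1486.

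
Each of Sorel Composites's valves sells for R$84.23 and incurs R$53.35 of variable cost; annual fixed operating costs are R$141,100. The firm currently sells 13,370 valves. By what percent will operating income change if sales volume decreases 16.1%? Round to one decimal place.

-24.5%

Contribution at this volume is 13,370 × R$30.88 = R$412,865.60.
Subtracting fixed costs: EBIT = R$412,865.60 − R$141,100 = R$271,765.60.
Degree of operating leverage = R$412,865.60 / R$271,765.60 = 1.5192.
Operating income changes by 1.5192 × -16.1% = -24.5%.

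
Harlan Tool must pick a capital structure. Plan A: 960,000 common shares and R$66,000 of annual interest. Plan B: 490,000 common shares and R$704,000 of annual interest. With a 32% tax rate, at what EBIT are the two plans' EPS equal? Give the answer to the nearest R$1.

Set EPS_A = EPS_B: (EBIT − R$66,000)(1 − 0.32) ÷ 960,000 = (EBIT − R$704,000)(1 − 0.32) ÷ 490,000.
Cancelling (1 − t) and cross-multiplying: 490,000·(EBIT − 66,000) = 960,000·(EBIT − 704,000).
Solving, EBIT = (704,000·960,000 − 66,000·490,000) / (960,000 − 490,000) = 643,500,000,000 / 470,000 = 1,369,148.94.

R$1,369,149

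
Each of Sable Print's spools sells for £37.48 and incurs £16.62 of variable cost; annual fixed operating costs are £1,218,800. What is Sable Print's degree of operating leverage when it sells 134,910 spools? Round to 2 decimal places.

Total contribution margin = 134,910 × £20.86 = £2,814,222.60.
EBIT = £2,814,222.60 − £1,218,800 = £1,595,422.60.
DOL = contribution ÷ EBIT = £2,814,222.60 ÷ £1,595,422.60 = 1.7639.

1.76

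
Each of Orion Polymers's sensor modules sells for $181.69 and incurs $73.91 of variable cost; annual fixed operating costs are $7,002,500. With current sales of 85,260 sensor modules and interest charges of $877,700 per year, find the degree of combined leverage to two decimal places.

7.02

At 85,260 units, contribution = 85,260 × $107.78 = $9,189,322.80.
EBIT = $9,189,322.80 − $7,002,500 = $2,186,822.80. Interest = $877,700.00, so EBIT − I = $1,309,122.80.
DCL = contribution ÷ (EBIT − I) = $9,189,322.80 ÷ $1,309,122.80 = 7.0195.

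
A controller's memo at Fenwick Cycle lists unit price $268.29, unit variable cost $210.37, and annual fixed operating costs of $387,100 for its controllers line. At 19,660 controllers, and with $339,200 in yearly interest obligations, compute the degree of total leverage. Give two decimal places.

At 19,660 units, contribution = 19,660 × $57.92 = $1,138,707.20.
Subtracting fixed costs: EBIT = $1,138,707.20 − $387,100 = $751,607.20. Interest = $339,200.00, so EBIT − I = $412,407.20.
DCL = contribution ÷ (EBIT − I) = $1,138,707.20 ÷ $412,407.20 = 2.7611.

2.76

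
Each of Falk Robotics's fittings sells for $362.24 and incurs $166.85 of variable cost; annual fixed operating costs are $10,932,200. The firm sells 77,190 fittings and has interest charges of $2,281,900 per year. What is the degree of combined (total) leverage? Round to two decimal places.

At 77,190 units, contribution = 77,190 × $195.39 = $15,082,154.10.
Subtracting fixed costs: EBIT = $15,082,154.10 − $10,932,200 = $4,149,954.10. Interest = $2,281,900.00.
DOL = $15,082,154.10 ÷ $4,149,954.10 = 3.6343; DFL = $4,149,954.10 ÷ $1,868,054.10 = 2.2215.
Combined leverage = 3.6343 × 2.2215 = 8.0736.

8.07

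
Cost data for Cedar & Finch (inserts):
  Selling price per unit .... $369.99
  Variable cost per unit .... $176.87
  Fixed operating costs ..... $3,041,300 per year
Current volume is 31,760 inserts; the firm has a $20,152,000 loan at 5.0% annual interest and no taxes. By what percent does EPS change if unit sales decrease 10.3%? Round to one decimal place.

-30.3%

At 31,760 units, contribution = 31,760 × $193.12 = $6,133,491.20.
Subtracting fixed costs: EBIT = $6,133,491.20 − $3,041,300 = $3,092,191.20.
Interest = $1,007,600.00, so EBIT − I = $2,084,591.20.
DCL = total CM / (EBIT − I) = $6,133,491.20 / $2,084,591.20 = 2.9423.
EPS therefore changes by 2.9423 × (-10.3%) = -30.3%.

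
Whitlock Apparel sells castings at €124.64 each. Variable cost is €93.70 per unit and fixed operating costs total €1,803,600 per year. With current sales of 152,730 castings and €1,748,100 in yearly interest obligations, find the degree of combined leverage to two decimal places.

4.03

Total contribution margin = 152,730 × €30.94 = €4,725,466.20.
Subtracting fixed costs: EBIT = €4,725,466.20 − €1,803,600 = €2,921,866.20. Interest = €1,748,100.00, so EBIT − I = €1,173,766.20.
DCL = contribution ÷ (EBIT − I) = €4,725,466.20 ÷ €1,173,766.20 = 4.0259.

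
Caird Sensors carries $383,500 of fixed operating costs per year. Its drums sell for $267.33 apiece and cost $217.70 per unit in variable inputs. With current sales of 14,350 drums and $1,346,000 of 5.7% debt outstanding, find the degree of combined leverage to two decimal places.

Contribution at this volume is 14,350 × $49.63 = $712,190.50.
Subtracting fixed costs: EBIT = $712,190.50 − $383,500 = $328,690.50. Interest = $76,722.00.
DOL = $712,190.50 ÷ $328,690.50 = 2.1668; DFL = $328,690.50 ÷ $251,968.50 = 1.3045.
Combined leverage = 2.1668 × 1.3045 = 2.8266.

2.83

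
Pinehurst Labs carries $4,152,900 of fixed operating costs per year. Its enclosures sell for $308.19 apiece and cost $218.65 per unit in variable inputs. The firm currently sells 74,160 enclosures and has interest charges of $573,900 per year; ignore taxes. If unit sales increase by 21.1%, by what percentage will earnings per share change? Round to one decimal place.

+73.2%

At 74,160 units, contribution = 74,160 × $89.54 = $6,640,286.40.
Subtracting fixed costs: EBIT = $6,640,286.40 − $4,152,900 = $2,487,386.40.
Interest = $573,900.00, so EBIT − I = $1,913,486.40.
Degree of combined leverage = contribution ÷ (EBIT − I) = $6,640,286.40 ÷ $1,913,486.40 = 3.4703.
EPS therefore changes by 3.4703 × (+21.1%) = +73.2%.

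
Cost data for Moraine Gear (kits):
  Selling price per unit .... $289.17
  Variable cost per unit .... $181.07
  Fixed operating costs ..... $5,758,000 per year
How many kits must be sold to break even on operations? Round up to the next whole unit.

Contribution margin per unit = $289.17 − $181.07 = $108.10.
Units to break even: $5,758,000 ÷ $108.10 = 53,265.49, rounded up to 53,266.

53,266 kits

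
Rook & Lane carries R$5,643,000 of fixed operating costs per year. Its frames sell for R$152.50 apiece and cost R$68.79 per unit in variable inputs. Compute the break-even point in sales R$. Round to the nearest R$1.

CM per unit = R$152.50 − R$68.79 = R$83.71; CM ratio = R$83.71 / R$152.50 = 0.5489.
Break-even revenue = fixed costs × price ÷ CM = R$5,643,000 × R$152.50 ÷ R$83.71 = R$10,280,223.

R$10,280,223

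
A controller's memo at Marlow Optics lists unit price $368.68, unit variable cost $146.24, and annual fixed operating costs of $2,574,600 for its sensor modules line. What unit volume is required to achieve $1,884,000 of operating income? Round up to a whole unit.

20,045 sensor modules

Unit CM = price − variable cost = $368.68 − $146.24 = $222.44.
Required volume = (fixed costs + target profit) ÷ CM = ($2,574,600 + $1,884,000) ÷ $222.44 = 20,044.06, so 20,045 sensor modules.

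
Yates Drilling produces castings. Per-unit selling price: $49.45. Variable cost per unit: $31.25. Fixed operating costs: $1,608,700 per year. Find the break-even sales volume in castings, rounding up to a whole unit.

88,391 castings

Each unit contributes $49.45 − $31.25 = $18.20.
Break-even volume = fixed costs ÷ CM per unit = $1,608,700 ÷ $18.20 = 88,390.11, so 88,391 castings.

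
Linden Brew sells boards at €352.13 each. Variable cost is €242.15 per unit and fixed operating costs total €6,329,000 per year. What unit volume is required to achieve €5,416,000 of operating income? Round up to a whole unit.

Unit CM = price − variable cost = €352.13 − €242.15 = €109.98.
Required volume = (fixed costs + target profit) ÷ CM = (€6,329,000 + €5,416,000) ÷ €109.98 = 106,792.14, so 106,793 boards.

106,793 boards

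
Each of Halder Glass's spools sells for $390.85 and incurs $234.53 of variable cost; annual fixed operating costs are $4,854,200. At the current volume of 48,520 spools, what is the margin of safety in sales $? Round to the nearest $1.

Contribution margin per unit = $390.85 − $234.53 = $156.32. Break-even units = $4,854,200 ÷ $156.32 = 31,052.97; break-even revenue = 31,052.97 × $390.85 = $12,137,052.65.
Current sales = 48,520 × $390.85 = $18,964,042.00.
Margin of safety = $18,964,042.00 − $12,137,052.65 = $6,826,989.

$6,826,989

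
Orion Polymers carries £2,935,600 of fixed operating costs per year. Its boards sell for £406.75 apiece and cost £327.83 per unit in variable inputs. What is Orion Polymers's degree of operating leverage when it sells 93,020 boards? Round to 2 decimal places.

1.67

Total contribution margin = 93,020 × £78.92 = £7,341,138.40.
EBIT = £7,341,138.40 − £2,935,600 = £4,405,538.40.
DOL = contribution ÷ EBIT = £7,341,138.40 ÷ £4,405,538.40 = 1.6663.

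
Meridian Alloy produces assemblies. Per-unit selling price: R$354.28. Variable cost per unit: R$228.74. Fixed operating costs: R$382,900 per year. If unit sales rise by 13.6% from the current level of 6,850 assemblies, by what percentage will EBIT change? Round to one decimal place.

At 6,850 units, contribution = 6,850 × R$125.54 = R$859,949.00.
EBIT = R$859,949.00 − R$382,900 = R$477,049.00.
So DOL = total CM / EBIT = R$859,949.00 / R$477,049.00 = 1.8026.
%ΔEBIT = DOL × %ΔSales = 1.8026 × +13.6% = +24.5%.

+24.5%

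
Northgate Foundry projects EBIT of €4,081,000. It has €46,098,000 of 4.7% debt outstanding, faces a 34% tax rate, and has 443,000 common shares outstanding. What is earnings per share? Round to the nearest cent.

€2.85

Interest = €2,166,606.00, so EBT = €4,081,000 − €2,166,606.00 = €1,914,394.00.
After tax at 34%: net income = €1,914,394.00 × 0.66 = €1,263,500.04.
EPS = €1,263,500.04 ÷ 443,000 = €2.85.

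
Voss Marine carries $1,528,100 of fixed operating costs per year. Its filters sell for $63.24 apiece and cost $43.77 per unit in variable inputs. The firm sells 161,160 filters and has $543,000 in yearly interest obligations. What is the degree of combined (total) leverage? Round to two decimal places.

At 161,160 units, contribution = 161,160 × $19.47 = $3,137,785.20.
Operating income = contribution − fixed costs = $3,137,785.20 − $1,528,100 = $1,609,685.20. Interest = $543,000.00, so EBIT − I = $1,066,685.20.
Degree of total leverage = total CM / (EBIT − interest) = $3,137,785.20 / $1,066,685.20 = 2.9416.

2.94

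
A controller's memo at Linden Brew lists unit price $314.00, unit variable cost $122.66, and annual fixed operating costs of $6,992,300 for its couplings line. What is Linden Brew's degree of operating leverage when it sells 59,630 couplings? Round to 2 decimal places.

At 59,630 units, contribution = 59,630 × $191.34 = $11,409,604.20.
Operating income = contribution − fixed costs = $11,409,604.20 − $6,992,300 = $4,417,304.20.
So DOL = total CM / EBIT = $11,409,604.20 / $4,417,304.20 = 2.5829.

2.58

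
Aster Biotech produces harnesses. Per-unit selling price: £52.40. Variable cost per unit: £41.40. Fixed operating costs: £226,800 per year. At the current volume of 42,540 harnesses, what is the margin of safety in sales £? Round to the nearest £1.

Each unit contributes £52.40 − £41.40 = £11.00. Break-even units = £226,800 ÷ £11.00 = 20,618.18; break-even revenue = 20,618.18 × £52.40 = £1,080,392.73.
Actual sales revenue = 42,540 × £52.40 = £2,229,096.00.
Margin of safety = £2,229,096.00 − £1,080,392.73 = £1,148,703.

£1,148,703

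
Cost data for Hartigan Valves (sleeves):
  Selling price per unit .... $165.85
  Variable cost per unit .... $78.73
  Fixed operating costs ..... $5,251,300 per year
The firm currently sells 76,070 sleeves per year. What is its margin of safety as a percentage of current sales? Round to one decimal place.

Unit CM = price − variable cost = $165.85 − $78.73 = $87.12. Break-even units = $5,251,300 ÷ $87.12 = 60,276.63; break-even revenue = 60,276.63 × $165.85 = $9,996,879.07.
Actual sales revenue = 76,070 × $165.85 = $12,616,209.50.
Margin of safety = ($12,616,209.50 − $9,996,879.07) ÷ $12,616,209.50 = 20.8%.

20.8%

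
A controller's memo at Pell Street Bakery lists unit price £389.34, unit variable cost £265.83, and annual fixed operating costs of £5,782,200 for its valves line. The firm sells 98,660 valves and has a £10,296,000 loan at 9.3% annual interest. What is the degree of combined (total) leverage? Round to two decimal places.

2.24

At 98,660 units, contribution = 98,660 × £123.51 = £12,185,496.60.
Subtracting fixed costs: EBIT = £12,185,496.60 − £5,782,200 = £6,403,296.60. Interest = £957,528.00, so EBIT − I = £5,445,768.60.
DCL = contribution ÷ (EBIT − I) = £12,185,496.60 ÷ £5,445,768.60 = 2.2376.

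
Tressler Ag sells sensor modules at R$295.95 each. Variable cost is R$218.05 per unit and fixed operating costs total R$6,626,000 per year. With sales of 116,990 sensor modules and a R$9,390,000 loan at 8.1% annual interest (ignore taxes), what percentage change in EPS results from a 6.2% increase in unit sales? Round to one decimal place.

+32.7%

Total contribution margin = 116,990 × R$77.90 = R$9,113,521.00.
Operating income = contribution − fixed costs = R$9,113,521.00 − R$6,626,000 = R$2,487,521.00.
After interest of R$760,590.00, pre-tax earnings = R$1,726,931.00.
DCL = total CM / (EBIT − I) = R$9,113,521.00 / R$1,726,931.00 = 5.2773.
%ΔEPS = DCL × %ΔSales = 5.2773 × +6.2% = +32.7%.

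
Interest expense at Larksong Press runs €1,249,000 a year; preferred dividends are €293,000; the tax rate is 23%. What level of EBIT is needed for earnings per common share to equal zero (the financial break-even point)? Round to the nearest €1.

€1,629,519

Preferred dividends are paid after tax, so their pre-tax equivalent is €293,000 ÷ (1 − 0.23) = €380,519.48.
Financial break-even EBIT = interest + D_p ÷ (1 − t) = €1,249,000 + €380,519.48 = €1,629,519.48.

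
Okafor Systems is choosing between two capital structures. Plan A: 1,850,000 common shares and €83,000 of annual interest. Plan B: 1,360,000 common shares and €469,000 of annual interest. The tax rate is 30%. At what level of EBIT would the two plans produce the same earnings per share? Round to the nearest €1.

€1,540,347

At indifference, (EBIT − 83,000)(1 − t)/1,850,000 = (EBIT − 469,000)(1 − t)/1,360,000.
The (1 − t) factor cancels: (EBIT − 83,000) × 1,360,000 = (EBIT − 469,000) × 1,850,000.
EBIT × (1,850,000 − 1,360,000) = 469,000 × 1,850,000 − 83,000 × 1,360,000 = 754,770,000,000, so EBIT = 754,770,000,000 ÷ 490,000 = 1,540,346.94.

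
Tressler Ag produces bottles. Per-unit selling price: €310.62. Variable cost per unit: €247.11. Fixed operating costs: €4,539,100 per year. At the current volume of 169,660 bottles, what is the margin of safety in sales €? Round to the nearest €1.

Unit CM = price − variable cost = €310.62 − €247.11 = €63.51. Break-even units = €4,539,100 ÷ €63.51 = 71,470.63; break-even revenue = 71,470.63 × €310.62 = €22,200,208.50.
Actual sales revenue = 169,660 × €310.62 = €52,699,789.20.
Margin of safety = €52,699,789.20 − €22,200,208.50 = €30,499,581.

€30,499,581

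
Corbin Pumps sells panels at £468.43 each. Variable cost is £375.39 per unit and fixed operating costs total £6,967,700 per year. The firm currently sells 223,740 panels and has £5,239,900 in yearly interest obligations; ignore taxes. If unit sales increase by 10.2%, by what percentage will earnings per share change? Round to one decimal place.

+24.7%

Contribution at this volume is 223,740 × £93.04 = £20,816,769.60.
Operating income = contribution − fixed costs = £20,816,769.60 − £6,967,700 = £13,849,069.60.
After interest of £5,239,900.00, pre-tax earnings = £8,609,169.60.
Degree of combined leverage = contribution ÷ (EBIT − I) = £20,816,769.60 ÷ £8,609,169.60 = 2.4180.
EPS therefore changes by 2.4180 × (+10.2%) = +24.7%.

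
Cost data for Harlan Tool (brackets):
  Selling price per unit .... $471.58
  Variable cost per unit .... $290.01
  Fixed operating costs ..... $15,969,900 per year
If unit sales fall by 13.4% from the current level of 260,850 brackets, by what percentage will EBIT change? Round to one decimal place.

-20.2%

Total contribution margin = 260,850 × $181.57 = $47,362,534.50.
EBIT = $47,362,534.50 − $15,969,900 = $31,392,634.50.
So DOL = total CM / EBIT = $47,362,534.50 / $31,392,634.50 = 1.5087.
So EBIT moves 1.5087 × (-13.4%) = -20.2%.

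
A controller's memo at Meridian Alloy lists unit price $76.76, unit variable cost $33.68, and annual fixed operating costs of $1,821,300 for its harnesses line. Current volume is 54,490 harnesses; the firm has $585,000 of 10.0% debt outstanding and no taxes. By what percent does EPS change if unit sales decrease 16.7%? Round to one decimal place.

Total contribution margin = 54,490 × $43.08 = $2,347,429.20.
Operating income = contribution − fixed costs = $2,347,429.20 − $1,821,300 = $526,129.20.
Interest = $58,500.00, so EBIT − I = $467,629.20.
Degree of combined leverage = contribution ÷ (EBIT − I) = $2,347,429.20 ÷ $467,629.20 = 5.0199.
EPS therefore changes by 5.0199 × (-16.7%) = -83.8%.

-83.8%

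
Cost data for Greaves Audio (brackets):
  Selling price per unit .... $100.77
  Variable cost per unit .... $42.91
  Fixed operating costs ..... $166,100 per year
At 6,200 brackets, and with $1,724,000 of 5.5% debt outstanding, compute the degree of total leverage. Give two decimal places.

At 6,200 units, contribution = 6,200 × $57.86 = $358,732.00.
EBIT = $358,732.00 − $166,100 = $192,632.00. Interest = $94,820.00, so EBIT − I = $97,812.00.
DCL = contribution ÷ (EBIT − I) = $358,732.00 ÷ $97,812.00 = 3.6676.

3.67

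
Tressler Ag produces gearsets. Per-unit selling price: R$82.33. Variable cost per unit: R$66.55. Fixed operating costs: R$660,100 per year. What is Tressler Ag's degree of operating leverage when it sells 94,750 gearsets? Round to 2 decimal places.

Total contribution margin = 94,750 × R$15.78 = R$1,495,155.00.
Subtracting fixed costs: EBIT = R$1,495,155.00 − R$660,100 = R$835,055.00.
Degree of operating leverage = R$1,495,155.00 / R$835,055.00 = 1.7905.

1.79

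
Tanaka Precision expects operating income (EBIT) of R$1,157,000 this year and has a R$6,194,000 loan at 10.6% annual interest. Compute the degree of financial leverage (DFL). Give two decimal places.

2.31

Annual interest charges come to R$656,564.00.
Degree of financial leverage = EBIT / (EBIT − interest) = R$1,157,000 / R$500,436.00 = 2.3120.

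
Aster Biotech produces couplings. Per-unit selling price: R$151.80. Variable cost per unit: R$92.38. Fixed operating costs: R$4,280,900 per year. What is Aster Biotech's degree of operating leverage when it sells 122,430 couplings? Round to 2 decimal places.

At 122,430 units, contribution = 122,430 × R$59.42 = R$7,274,790.60.
Subtracting fixed costs: EBIT = R$7,274,790.60 − R$4,280,900 = R$2,993,890.60.
So DOL = total CM / EBIT = R$7,274,790.60 / R$2,993,890.60 = 2.4299.

2.43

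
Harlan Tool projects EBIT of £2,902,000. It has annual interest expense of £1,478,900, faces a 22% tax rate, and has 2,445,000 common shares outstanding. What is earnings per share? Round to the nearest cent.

£0.45

Pre-tax income = £2,902,000 − £1,478,900.00 = £1,423,100.00.
Net income = £1,423,100.00 × (1 − 0.22) = £1,110,018.00.
EPS = £1,110,018.00 ÷ 2,445,000 = £0.45.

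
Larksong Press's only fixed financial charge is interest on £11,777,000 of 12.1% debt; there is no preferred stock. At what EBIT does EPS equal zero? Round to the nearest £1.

Annual interest = 12.1% × £11,777,000 = £1,425,017.00.
With no preferred dividends, EPS = 0 when EBIT exactly covers interest, so the financial break-even EBIT is £1,425,017.00.

£1,425,017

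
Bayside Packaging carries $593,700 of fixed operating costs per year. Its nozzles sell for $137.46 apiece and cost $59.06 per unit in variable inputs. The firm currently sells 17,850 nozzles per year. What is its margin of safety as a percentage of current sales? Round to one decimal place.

Each unit contributes $137.46 − $59.06 = $78.40. Break-even units = $593,700 ÷ $78.40 = 7,572.70; break-even revenue = 7,572.70 × $137.46 = $1,040,943.90.
Actual sales revenue = 17,850 × $137.46 = $2,453,661.00.
Margin of safety = ($2,453,661.00 − $1,040,943.90) ÷ $2,453,661.00 = 57.6%.

57.6%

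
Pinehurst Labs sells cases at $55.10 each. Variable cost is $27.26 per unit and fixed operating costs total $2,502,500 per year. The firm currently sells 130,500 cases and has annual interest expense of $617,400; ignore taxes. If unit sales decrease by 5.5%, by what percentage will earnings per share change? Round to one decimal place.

Total contribution margin = 130,500 × $27.84 = $3,633,120.00.
Operating income = contribution − fixed costs = $3,633,120.00 − $2,502,500 = $1,130,620.00.
Interest = $617,400.00, so EBIT − I = $513,220.00.
Degree of combined leverage = contribution ÷ (EBIT − I) = $3,633,120.00 ÷ $513,220.00 = 7.0791.
%ΔEPS = DCL × %ΔSales = 7.0791 × -5.5% = -38.9%.

-38.9%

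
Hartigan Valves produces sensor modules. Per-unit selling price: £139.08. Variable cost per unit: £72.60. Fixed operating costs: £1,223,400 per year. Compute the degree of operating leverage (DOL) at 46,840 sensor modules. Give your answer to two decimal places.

Contribution at this volume is 46,840 × £66.48 = £3,113,923.20.
Operating income = contribution − fixed costs = £3,113,923.20 − £1,223,400 = £1,890,523.20.
DOL = contribution ÷ EBIT = £3,113,923.20 ÷ £1,890,523.20 = 1.6471.

1.65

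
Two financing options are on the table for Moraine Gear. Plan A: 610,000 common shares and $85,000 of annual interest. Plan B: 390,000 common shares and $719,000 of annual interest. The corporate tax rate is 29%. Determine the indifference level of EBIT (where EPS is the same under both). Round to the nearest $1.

Set EPS_A = EPS_B: (EBIT − $85,000)(1 − 0.29) ÷ 610,000 = (EBIT − $719,000)(1 − 0.29) ÷ 390,000.
Cancelling (1 − t) and cross-multiplying: 390,000·(EBIT − 85,000) = 610,000·(EBIT − 719,000).
Solving, EBIT = (719,000·610,000 − 85,000·390,000) / (610,000 − 390,000) = 405,440,000,000 / 220,000 = 1,842,909.09.

$1,842,909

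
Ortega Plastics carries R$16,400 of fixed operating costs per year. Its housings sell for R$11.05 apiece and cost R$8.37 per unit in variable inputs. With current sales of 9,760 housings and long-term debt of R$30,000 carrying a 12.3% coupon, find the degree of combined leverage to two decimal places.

4.31

Contribution at this volume is 9,760 × R$2.68 = R$26,156.80.
Subtracting fixed costs: EBIT = R$26,156.80 − R$16,400 = R$9,756.80. Interest = R$3,690.00, so EBIT − I = R$6,066.80.
Degree of total leverage = total CM / (EBIT − interest) = R$26,156.80 / R$6,066.80 = 4.3115.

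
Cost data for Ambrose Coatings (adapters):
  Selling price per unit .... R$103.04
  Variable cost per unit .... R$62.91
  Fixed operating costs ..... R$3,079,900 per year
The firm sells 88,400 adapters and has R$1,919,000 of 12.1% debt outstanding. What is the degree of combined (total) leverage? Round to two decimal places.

At 88,400 units, contribution = 88,400 × R$40.13 = R$3,547,492.00.
Operating income = contribution − fixed costs = R$3,547,492.00 − R$3,079,900 = R$467,592.00. Interest = R$232,199.00.
DOL = R$3,547,492.00 ÷ R$467,592.00 = 7.5867; DFL = R$467,592.00 ÷ R$235,393.00 = 1.9864.
Combined leverage = 7.5867 × 1.9864 = 15.0702.

15.07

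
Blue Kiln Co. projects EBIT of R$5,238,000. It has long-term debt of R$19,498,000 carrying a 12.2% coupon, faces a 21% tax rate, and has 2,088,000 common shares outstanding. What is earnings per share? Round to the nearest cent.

R$1.08

Pre-tax income = R$5,238,000 − R$2,378,756.00 = R$2,859,244.00.
After tax at 21%: net income = R$2,859,244.00 × 0.79 = R$2,258,802.76.
EPS = R$2,258,802.76 ÷ 2,088,000 = R$1.08.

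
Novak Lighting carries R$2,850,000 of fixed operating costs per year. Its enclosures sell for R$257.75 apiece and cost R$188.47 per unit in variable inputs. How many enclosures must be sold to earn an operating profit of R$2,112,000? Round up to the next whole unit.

71,623 enclosures

Each unit contributes R$257.75 − R$188.47 = R$69.28.
Units = (FC + target) / CM = (R$2,850,000 + R$2,112,000) / R$69.28 = 71,622.40, so 71,623 enclosures.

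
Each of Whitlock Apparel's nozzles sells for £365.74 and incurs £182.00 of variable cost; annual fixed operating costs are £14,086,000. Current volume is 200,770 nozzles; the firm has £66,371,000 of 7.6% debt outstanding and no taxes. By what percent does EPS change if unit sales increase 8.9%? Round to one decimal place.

+18.5%

Contribution at this volume is 200,770 × £183.74 = £36,889,479.80.
EBIT = £36,889,479.80 − £14,086,000 = £22,803,479.80.
After interest of £5,044,196.00, pre-tax earnings = £17,759,283.80.
DCL = total CM / (EBIT − I) = £36,889,479.80 / £17,759,283.80 = 2.0772.
%ΔEPS = DCL × %ΔSales = 2.0772 × +8.9% = +18.5%.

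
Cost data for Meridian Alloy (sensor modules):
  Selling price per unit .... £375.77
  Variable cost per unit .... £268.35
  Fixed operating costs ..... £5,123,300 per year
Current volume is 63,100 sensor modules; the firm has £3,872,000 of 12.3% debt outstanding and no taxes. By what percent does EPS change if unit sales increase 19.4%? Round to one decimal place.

+111.6%

Total contribution margin = 63,100 × £107.42 = £6,778,202.00.
Operating income = contribution − fixed costs = £6,778,202.00 − £5,123,300 = £1,654,902.00.
After interest of £476,256.00, pre-tax earnings = £1,178,646.00.
Degree of combined leverage = contribution ÷ (EBIT − I) = £6,778,202.00 ÷ £1,178,646.00 = 5.7508.
%ΔEPS = DCL × %ΔSales = 5.7508 × +19.4% = +111.6%.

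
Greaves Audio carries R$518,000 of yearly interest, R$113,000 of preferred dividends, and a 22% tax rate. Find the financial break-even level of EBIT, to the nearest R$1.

Preferred dividends are paid after tax, so their pre-tax equivalent is R$113,000 ÷ (1 − 0.22) = R$144,871.79.
Financial break-even EBIT = interest + D_p ÷ (1 − t) = R$518,000 + R$144,871.79 = R$662,871.79.

R$662,872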